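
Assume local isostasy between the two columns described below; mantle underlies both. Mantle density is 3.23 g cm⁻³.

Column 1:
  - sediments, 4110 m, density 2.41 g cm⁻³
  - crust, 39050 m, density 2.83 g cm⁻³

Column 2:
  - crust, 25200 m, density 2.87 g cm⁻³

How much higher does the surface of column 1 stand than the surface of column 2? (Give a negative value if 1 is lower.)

For any compensation level in the mantle, the mantle terms cancel and isostasy reduces to e = (Σt_1 − Σt_2) − (Σ(ρt)_1 − Σ(ρt)_2) / ρ_m.
Σt_1 = 43160 m; Σt_2 = 25200 m; Σ(ρt)_1 = 120416.6; Σ(ρt)_2 = 72324 (in m·g cm⁻³).
e = (43160 − 25200) − (120416.6 − 72324) / 3.23 = 3070 m.

3070 m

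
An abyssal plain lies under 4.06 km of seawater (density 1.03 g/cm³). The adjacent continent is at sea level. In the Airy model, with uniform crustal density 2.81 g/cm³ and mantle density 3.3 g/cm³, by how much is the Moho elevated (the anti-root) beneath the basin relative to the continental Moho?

14.7 km

By Archimedes' principle applied to the lithosphere: replacing crust with seawater at the top is compensated by replacing crust with mantle at the base: d (ρ_c − ρ_w) = a (ρ_m − ρ_c).
a = d (ρ_c − ρ_w)/(ρ_m − ρ_c) = 4.06 km × 1.78/0.49 = 14.7 km.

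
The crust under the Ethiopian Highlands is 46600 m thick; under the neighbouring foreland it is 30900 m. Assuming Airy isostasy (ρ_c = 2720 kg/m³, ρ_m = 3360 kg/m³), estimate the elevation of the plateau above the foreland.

2990 m

Excess crust Δ = 46600 m − 30900 m = 15700 m, split between elevation h and root r with h + r = Δ.
Airy balance ρ_c h = (ρ_m − ρ_c) r gives r = h ρ_c/(ρ_m − ρ_c), so h (1 + ρ_c/(ρ_m − ρ_c)) = Δ, i.e. h = Δ (ρ_m − ρ_c)/ρ_m.
h = 15700 m × 640/3360 = 2990 m.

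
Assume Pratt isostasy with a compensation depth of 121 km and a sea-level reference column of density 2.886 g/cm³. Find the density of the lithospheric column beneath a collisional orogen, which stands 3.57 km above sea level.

Pratt balance: ρ_ref D = ρ (D + h).
ρ = ρ_ref D/(D + h) = 2.886 × 121 km/(121 km + 3.57 km) = 2.8 g/cm³.

2.8 g/cm³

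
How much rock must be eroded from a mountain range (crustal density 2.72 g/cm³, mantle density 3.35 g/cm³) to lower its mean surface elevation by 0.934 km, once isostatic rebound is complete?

4.97 km

Net drop Δ = e − u = e − e ρ_c/ρ_m = e (ρ_m − ρ_c)/ρ_m.
e = Δ ρ_m/(ρ_m − ρ_c) = 0.934 km × 3.35/0.63 = 4.97 km.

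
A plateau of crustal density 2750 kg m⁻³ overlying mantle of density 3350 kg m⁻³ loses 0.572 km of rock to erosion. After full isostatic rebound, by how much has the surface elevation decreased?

0.102 km

Rebound u = e ρ_c/ρ_m = 0.572 km × 2750/3350 = 0.4696 km.
Net surface drop = e − u = 0.572 km − 0.4696 km = e (ρ_m − ρ_c)/ρ_m = 0.102 km.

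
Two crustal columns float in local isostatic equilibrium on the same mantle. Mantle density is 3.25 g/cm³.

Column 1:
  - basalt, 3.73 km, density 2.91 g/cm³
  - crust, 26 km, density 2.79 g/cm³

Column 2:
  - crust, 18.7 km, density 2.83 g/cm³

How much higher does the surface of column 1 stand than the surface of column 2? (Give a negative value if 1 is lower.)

1.65 km

For any compensation level in the mantle, the mantle terms cancel and isostasy reduces to e = (Σt_1 − Σt_2) − (Σ(ρt)_1 − Σ(ρt)_2) / ρ_m.
Σt_1 = 29.73 km; Σt_2 = 18.7 km; Σ(ρt)_1 = 83.3943; Σ(ρt)_2 = 52.921 (in km·g/cm³).
e = (29.73 − 18.7) − (83.3943 − 52.921) / 3.25 = 1.65 km.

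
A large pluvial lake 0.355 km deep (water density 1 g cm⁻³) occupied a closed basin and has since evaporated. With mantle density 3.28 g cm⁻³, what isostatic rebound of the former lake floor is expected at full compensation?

u = d ρ_w/ρ_m = 0.355 km × 1/3.28 = 0.108 km.

0.108 km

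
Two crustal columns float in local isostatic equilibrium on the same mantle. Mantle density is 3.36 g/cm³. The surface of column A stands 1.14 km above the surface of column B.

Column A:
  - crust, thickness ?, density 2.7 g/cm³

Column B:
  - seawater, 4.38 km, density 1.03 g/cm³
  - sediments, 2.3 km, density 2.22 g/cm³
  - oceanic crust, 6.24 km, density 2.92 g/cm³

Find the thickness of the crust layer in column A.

Take the compensation level at the base of the deeper column (depth z_c below the surface of column A) and equate Σ ρ_i t_i down to z_c; mantle fills any gap and the z_c terms cancel.
Column A: x×2.7 + (z_c − 0 − x)×3.36
Column B: 1.14×0 + 4.38×1.03 + 2.3×2.22 + 6.24×2.92 + (z_c − 1.14 − 12.92)×3.36
The z_c×3.36 term appears on both sides and cancels. Collect the known terms of each column as K = Σ(ρt)_known − 3.36 × (depth of known layers): K_A = 0 − 3.36×0 = 0; K_B = 27.8382 − 3.36×(1.14 + 12.92) = −19.4034.
Balance: K_A − x×(3.36 − 2.7) = K_B, so x = (K_A − K_B)/(3.36 − 2.7) = 19.4034/0.66 = 29.4 km.

29.4 km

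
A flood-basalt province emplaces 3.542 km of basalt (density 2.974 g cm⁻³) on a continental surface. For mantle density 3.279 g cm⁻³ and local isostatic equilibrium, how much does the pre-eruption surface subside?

Subaerial loading: s = t ρ_load / ρ_m.
s = 3.542 km × 2.974/3.279 = 3.21 km.

3.21 km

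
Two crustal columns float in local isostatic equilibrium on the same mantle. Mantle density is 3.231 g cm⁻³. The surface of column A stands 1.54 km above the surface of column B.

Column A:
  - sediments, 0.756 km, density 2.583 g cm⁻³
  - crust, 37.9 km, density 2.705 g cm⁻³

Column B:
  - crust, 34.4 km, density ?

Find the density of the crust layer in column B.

2.78 g cm⁻³

Take the compensation level at the base of the deeper column (depth z_c below the surface of column A) and equate Σ ρ_i t_i down to z_c; mantle fills any gap and the z_c terms cancel.
Column A: 0.756×2.583 + 37.9×2.705 + (z_c − 38.656)×3.231
Column B: 1.54×0 + 34.4×ρ + (z_c − 1.54 − 34.4)×3.231
The z_c×3.231 term appears on both sides and cancels. Collect the known terms of each column as K = Σ(ρt)_known − 3.231 × (depth of known layers): K_A = 104.472248 − 3.231×38.656 = −20.425288; K_B = 0 − 3.231×(1.54 + 34.4) = −116.12214.
Balance: K_A = K_B + 34.4×ρ, so ρ = (K_A − K_B)/34.4 = 95.6969/34.4 = 2.78 g cm⁻³.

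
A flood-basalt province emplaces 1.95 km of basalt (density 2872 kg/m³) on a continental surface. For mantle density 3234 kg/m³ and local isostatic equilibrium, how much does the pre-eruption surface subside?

1.73 km

Subaerial loading: s = t ρ_load / ρ_m.
s = 1.95 km × 2872/3234 = 1.73 km.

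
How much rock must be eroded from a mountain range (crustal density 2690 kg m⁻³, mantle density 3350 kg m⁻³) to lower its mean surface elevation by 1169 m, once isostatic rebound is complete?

5930 m

Net drop Δ = e − u = e − e ρ_c/ρ_m = e (ρ_m − ρ_c)/ρ_m.
e = Δ ρ_m/(ρ_m − ρ_c) = 1169 m × 3350/660 = 5930 m.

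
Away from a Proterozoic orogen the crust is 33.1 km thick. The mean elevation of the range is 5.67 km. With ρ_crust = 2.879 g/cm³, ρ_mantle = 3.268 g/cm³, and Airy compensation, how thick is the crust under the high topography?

Root depth r = h ρ_c / (ρ_m − ρ_c) = 5.67 km × 2.879 / 0.389 = 41.96 km.
Total thickness = T + h + r = 33.1 km + 5.67 km + 41.96 km = 80.7 km.

80.7 km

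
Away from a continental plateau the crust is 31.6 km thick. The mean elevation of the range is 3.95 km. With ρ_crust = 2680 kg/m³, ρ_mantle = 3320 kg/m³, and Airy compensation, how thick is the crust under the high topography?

Root depth r = h ρ_c / (ρ_m − ρ_c) = 3.95 km × 2680 / 640 = 16.54 km.
Total thickness = T + h + r = 31.6 km + 3.95 km + 16.54 km = 52.1 km.

52.1 km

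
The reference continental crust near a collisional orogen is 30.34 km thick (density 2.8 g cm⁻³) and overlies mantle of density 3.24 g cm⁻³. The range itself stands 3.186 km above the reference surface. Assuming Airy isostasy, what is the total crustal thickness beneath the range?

Root depth r = h ρ_c / (ρ_m − ρ_c) = 3.186 km × 2.8 / 0.44 = 20.27 km.
Total thickness = T + h + r = 30.34 km + 3.186 km + 20.27 km = 53.8 km.

53.8 km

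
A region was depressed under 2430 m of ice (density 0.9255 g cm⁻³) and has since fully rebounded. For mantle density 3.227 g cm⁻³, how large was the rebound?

Removing the load lets mantle flow back in; uplift u satisfies ρ_ice t = ρ_m u.
u = t ρ_ice/ρ_m = 2430 m × 0.9255/3.227 = 697 m.

697 m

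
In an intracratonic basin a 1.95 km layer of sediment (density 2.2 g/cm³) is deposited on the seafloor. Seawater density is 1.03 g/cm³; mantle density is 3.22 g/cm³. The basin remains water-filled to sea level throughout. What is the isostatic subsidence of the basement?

1.04 km

Submarine loading: the sediment displaces seawater, and the subsidence is in turn flooded, so s (ρ_m − ρ_w) = t (ρ_sed − ρ_w).
s = 1.95 km × (2.2 − 1.03) / (3.22 − 1.03) = 1.04 km.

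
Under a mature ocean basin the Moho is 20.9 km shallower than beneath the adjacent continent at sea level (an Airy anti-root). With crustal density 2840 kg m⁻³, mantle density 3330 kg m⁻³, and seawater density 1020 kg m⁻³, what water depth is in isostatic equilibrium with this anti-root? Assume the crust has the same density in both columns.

Replacing a thickness d of crust by seawater at the top must be balanced by replacing crust with mantle at the base: d (ρ_c − ρ_w) = a (ρ_m − ρ_c).
d = a (ρ_m − ρ_c)/(ρ_c − ρ_w) = 20.9 km × 490/1820 = 5.63 km.

5.63 km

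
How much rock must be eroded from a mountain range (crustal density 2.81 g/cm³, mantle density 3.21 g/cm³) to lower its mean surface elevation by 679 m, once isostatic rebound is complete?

Net drop Δ = e − u = e − e ρ_c/ρ_m = e (ρ_m − ρ_c)/ρ_m.
e = Δ ρ_m/(ρ_m − ρ_c) = 679 m × 3.21/0.4 = 5450 m.

5450 m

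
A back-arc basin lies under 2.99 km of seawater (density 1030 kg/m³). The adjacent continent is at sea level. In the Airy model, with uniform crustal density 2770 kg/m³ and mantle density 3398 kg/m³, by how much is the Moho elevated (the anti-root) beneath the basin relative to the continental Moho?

Isostatic balance requires: replacing crust with seawater at the top is compensated by replacing crust with mantle at the base: d (ρ_c − ρ_w) = a (ρ_m − ρ_c).
a = d (ρ_c − ρ_w)/(ρ_m − ρ_c) = 2.99 km × 1740/628 = 8.28 km.

8.28 km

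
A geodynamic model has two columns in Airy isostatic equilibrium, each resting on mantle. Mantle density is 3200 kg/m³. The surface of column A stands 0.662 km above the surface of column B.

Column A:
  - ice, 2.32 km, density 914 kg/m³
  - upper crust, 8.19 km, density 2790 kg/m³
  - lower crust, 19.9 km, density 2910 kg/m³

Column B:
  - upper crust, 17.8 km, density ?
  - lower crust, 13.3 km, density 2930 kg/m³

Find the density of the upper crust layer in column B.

2710 kg/m³

Take the compensation level at the base of the deeper column (depth z_c below the surface of column A) and equate Σ ρ_i t_i down to z_c; mantle fills any gap and the z_c terms cancel.
Column A: 2.32×914 + 8.19×2790 + 19.9×2910 + (z_c − 30.41)×3200
Column B: 0.662×0 + 17.8×ρ + 13.3×2930 + (z_c − 0.662 − 31.1)×3200
The z_c×3200 term appears on both sides and cancels. Collect the known terms of each column as K = Σ(ρt)_known − 3200 × (depth of known layers): K_A = 82879.58 − 3200×30.41 = −14432.42; K_B = 38969 − 3200×(0.662 + 31.1) = −62669.4.
Balance: K_A = K_B + 17.8×ρ, so ρ = (K_A − K_B)/17.8 = 48237/17.8 = 2710 kg/m³.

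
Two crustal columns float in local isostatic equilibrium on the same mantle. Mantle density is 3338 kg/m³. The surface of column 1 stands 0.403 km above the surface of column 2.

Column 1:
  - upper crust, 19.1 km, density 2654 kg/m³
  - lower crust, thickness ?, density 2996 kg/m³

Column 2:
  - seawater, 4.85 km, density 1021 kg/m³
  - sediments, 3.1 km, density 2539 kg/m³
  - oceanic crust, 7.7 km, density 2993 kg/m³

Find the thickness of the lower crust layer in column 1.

13.6 km

Take the compensation level at the base of the deeper column (depth z_c below the surface of column 1) and equate Σ ρ_i t_i down to z_c; mantle fills any gap and the z_c terms cancel.
Column 1: 19.1×2654 + x×2996 + (z_c − 19.1 − x)×3338
Column 2: 0.403×0 + 4.85×1021 + 3.1×2539 + 7.7×2993 + (z_c − 0.403 − 15.65)×3338
The z_c×3338 term appears on both sides and cancels. Collect the known terms of each column as K = Σ(ρt)_known − 3338 × (depth of known layers): K_1 = 50691.4 − 3338×19.1 = −13064.4; K_2 = 35868.85 − 3338×(0.403 + 15.65) = −17716.064.
Balance: K_1 − x×(3338 − 2996) = K_2, so x = (K_1 − K_2)/(3338 − 2996) = 4651.66/342 = 13.6 km.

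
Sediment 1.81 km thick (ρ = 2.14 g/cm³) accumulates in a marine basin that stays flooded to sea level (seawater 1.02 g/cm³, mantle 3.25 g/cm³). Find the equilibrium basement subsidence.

Submarine loading: the sediment displaces seawater, and the subsidence is in turn flooded, so s (ρ_m − ρ_w) = t (ρ_sed − ρ_w).
s = 1.81 km × (2.14 − 1.02) / (3.25 − 1.02) = 0.909 km.

0.909 km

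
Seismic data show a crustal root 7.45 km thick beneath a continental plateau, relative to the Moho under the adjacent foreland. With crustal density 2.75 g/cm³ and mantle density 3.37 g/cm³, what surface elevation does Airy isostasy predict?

For local isostatic compensation: ρ_c h = (ρ_m − ρ_c) r.
h = r (ρ_m − ρ_c) / ρ_c = 7.45 km × (3.37 − 2.75) / 2.75 = 1.68 km.

1.68 km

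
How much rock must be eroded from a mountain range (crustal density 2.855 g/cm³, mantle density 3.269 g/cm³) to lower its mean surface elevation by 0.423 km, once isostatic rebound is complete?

Net drop Δ = e − u = e − e ρ_c/ρ_m = e (ρ_m − ρ_c)/ρ_m.
e = Δ ρ_m/(ρ_m − ρ_c) = 0.423 km × 3.269/0.414 = 3.34 km.

3.34 km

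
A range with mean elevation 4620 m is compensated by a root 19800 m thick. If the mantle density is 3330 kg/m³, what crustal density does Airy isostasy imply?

ρ_c h = (ρ_m − ρ_c) r → ρ_c (h + r) = ρ_m r → ρ_c = ρ_m r / (h + r).
ρ_c = 3330 × 19800 m / (4620 m + 19800 m) = 2700 kg/m³.

2700 kg/m³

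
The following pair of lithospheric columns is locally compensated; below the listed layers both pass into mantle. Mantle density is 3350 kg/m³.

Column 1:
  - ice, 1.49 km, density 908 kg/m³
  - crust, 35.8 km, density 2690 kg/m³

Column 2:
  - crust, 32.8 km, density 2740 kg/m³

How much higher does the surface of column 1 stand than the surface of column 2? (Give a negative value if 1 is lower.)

For any compensation level in the mantle, the mantle terms cancel and isostasy reduces to e = (Σt_1 − Σt_2) − (Σ(ρt)_1 − Σ(ρt)_2) / ρ_m.
Σt_1 = 37.29 km; Σt_2 = 32.8 km; Σ(ρt)_1 = 97654.92; Σ(ρt)_2 = 89872 (in km·kg/m³).
e = (37.29 − 32.8) − (97654.92 − 89872) / 3350 = 2.17 km.

2.17 km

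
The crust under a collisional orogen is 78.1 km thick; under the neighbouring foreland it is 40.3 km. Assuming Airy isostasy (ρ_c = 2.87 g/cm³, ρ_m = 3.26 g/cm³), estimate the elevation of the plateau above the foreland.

Excess crust Δ = 78.1 km − 40.3 km = 37.8 km, split between elevation h and root r with h + r = Δ.
Airy balance ρ_c h = (ρ_m − ρ_c) r gives r = h ρ_c/(ρ_m − ρ_c), so h (1 + ρ_c/(ρ_m − ρ_c)) = Δ, i.e. h = Δ (ρ_m − ρ_c)/ρ_m.
h = 37.8 km × 0.39/3.26 = 4.52 km.

4.52 km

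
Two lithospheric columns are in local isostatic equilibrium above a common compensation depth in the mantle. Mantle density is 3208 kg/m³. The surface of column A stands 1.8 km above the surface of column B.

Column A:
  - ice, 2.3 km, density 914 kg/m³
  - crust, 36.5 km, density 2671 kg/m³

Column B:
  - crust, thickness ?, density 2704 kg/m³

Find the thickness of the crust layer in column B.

37.9 km

Take the compensation level at the base of the deeper column (depth z_c below the surface of column A) and equate Σ ρ_i t_i down to z_c; mantle fills any gap and the z_c terms cancel.
Column A: 2.3×914 + 36.5×2671 + (z_c − 38.8)×3208
Column B: 1.8×0 + x×2704 + (z_c − 1.8 − 0 − x)×3208
The z_c×3208 term appears on both sides and cancels. Collect the known terms of each column as K = Σ(ρt)_known − 3208 × (depth of known layers): K_A = 99593.7 − 3208×38.8 = −24876.7; K_B = 0 − 3208×(1.8 + 0) = −5774.4.
Balance: K_A = K_B − x×(3208 − 2704), so x = (K_B − K_A)/(3208 − 2704) = 19102.3/504 = 37.9 km.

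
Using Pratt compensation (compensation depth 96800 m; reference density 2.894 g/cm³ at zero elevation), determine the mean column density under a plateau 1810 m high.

2.84 g/cm³

Pratt balance: ρ_ref D = ρ (D + h).
ρ = ρ_ref D/(D + h) = 2.894 × 96800 m/(96800 m + 1810 m) = 2.84 g/cm³.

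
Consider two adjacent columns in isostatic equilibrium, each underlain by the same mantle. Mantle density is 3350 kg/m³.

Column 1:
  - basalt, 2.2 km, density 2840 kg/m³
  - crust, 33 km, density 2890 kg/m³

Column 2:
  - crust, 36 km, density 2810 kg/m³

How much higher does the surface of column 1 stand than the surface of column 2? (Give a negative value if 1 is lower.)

−0.937 km

For any compensation level in the mantle, the mantle terms cancel and isostasy reduces to e = (Σt_1 − Σt_2) − (Σ(ρt)_1 − Σ(ρt)_2) / ρ_m.
Σt_1 = 35.2 km; Σt_2 = 36 km; Σ(ρt)_1 = 101618; Σ(ρt)_2 = 101160 (in km·kg/m³).
e = (35.2 − 36) − (101618 − 101160) / 3350 = −0.937 km.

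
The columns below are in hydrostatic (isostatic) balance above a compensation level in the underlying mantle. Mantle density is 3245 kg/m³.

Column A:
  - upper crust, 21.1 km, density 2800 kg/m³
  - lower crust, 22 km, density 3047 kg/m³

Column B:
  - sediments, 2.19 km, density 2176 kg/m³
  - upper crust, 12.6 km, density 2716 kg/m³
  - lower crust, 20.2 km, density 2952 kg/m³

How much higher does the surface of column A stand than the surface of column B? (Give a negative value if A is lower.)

−0.364 km

For any compensation level in the mantle, the mantle terms cancel and isostasy reduces to e = (Σt_A − Σt_B) − (Σ(ρt)_A − Σ(ρt)_B) / ρ_m.
Σt_A = 43.1 km; Σt_B = 34.99 km; Σ(ρt)_A = 126114; Σ(ρt)_B = 98617.44 (in km·kg/m³).
e = (43.1 − 34.99) − (126114 − 98617.44) / 3245 = −0.364 km.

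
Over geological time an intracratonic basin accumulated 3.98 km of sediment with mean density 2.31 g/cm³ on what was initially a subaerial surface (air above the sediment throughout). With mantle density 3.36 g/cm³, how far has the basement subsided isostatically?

Subaerial load: s = t ρ_sed / ρ_m = 3.98 km × 2.31/3.36 = 2.74 km.

2.74 km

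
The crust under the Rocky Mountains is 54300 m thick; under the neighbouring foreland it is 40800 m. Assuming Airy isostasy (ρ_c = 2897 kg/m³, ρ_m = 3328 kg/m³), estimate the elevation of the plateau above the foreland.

1750 m

Excess crust Δ = 54300 m − 40800 m = 13500 m, split between elevation h and root r with h + r = Δ.
Airy balance ρ_c h = (ρ_m − ρ_c) r gives r = h ρ_c/(ρ_m − ρ_c), so h (1 + ρ_c/(ρ_m − ρ_c)) = Δ, i.e. h = Δ (ρ_m − ρ_c)/ρ_m.
h = 13500 m × 431/3328 = 1750 m.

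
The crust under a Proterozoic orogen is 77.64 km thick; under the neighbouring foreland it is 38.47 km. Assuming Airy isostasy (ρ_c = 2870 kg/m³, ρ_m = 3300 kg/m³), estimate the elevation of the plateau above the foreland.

Excess crust Δ = 77.64 km − 38.47 km = 39.17 km, split between elevation h and root r with h + r = Δ.
Airy balance ρ_c h = (ρ_m − ρ_c) r gives r = h ρ_c/(ρ_m − ρ_c), so h (1 + ρ_c/(ρ_m − ρ_c)) = Δ, i.e. h = Δ (ρ_m − ρ_c)/ρ_m.
h = 39.17 km × 430/3300 = 5.1 km.

5.1 km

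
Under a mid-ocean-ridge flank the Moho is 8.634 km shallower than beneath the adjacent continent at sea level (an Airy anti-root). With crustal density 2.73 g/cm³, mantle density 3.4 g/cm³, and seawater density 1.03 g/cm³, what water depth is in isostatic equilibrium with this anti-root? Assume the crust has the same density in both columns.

3.4 km

Replacing a thickness d of crust by seawater at the top must be balanced by replacing crust with mantle at the base: d (ρ_c − ρ_w) = a (ρ_m − ρ_c).
d = a (ρ_m − ρ_c)/(ρ_c − ρ_w) = 8.634 km × 0.67/1.7 = 3.4 km.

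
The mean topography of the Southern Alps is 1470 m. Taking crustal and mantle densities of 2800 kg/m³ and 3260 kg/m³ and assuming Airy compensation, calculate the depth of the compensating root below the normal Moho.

Balancing pressure at the compensation depth: the weight of the topography is balanced by the buoyancy of the root, ρ_c h = (ρ_m − ρ_c) r.
r = h · ρ_c / (ρ_m − ρ_c) = 1470 m × 2800 / (3260 − 2800) = 8950 m.

8950 m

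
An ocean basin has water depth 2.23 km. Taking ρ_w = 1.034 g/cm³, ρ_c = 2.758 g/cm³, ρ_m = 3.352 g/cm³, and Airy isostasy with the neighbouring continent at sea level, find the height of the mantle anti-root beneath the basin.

6.47 km

Isostatic balance requires: replacing crust with seawater at the top is compensated by replacing crust with mantle at the base: d (ρ_c − ρ_w) = a (ρ_m − ρ_c).
a = d (ρ_c − ρ_w)/(ρ_m − ρ_c) = 2.23 km × 1.724/0.594 = 6.47 km.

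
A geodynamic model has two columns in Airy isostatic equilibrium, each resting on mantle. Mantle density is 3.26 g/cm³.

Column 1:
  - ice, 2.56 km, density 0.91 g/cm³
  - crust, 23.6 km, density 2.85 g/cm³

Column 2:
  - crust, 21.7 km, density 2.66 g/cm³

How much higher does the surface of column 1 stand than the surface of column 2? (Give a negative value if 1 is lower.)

0.82 km

For any compensation level in the mantle, the mantle terms cancel and isostasy reduces to e = (Σt_1 − Σt_2) − (Σ(ρt)_1 − Σ(ρt)_2) / ρ_m.
Σt_1 = 26.16 km; Σt_2 = 21.7 km; Σ(ρt)_1 = 69.5896; Σ(ρt)_2 = 57.722 (in km·g/cm³).
e = (26.16 − 21.7) − (69.5896 − 57.722) / 3.26 = 0.82 km.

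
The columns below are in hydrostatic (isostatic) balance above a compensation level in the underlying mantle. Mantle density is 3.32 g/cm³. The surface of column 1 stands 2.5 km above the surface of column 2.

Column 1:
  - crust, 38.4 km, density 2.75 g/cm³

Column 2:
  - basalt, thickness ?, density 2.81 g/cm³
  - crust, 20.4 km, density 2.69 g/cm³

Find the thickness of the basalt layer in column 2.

Take the compensation level at the base of the deeper column (depth z_c below the surface of column 1) and equate Σ ρ_i t_i down to z_c; mantle fills any gap and the z_c terms cancel.
Column 1: 38.4×2.75 + (z_c − 38.4)×3.32
Column 2: 2.5×0 + x×2.81 + 20.4×2.69 + (z_c − 2.5 − 20.4 − x)×3.32
The z_c×3.32 term appears on both sides and cancels. Collect the known terms of each column as K = Σ(ρt)_known − 3.32 × (depth of known layers): K_1 = 105.6 − 3.32×38.4 = −21.888; K_2 = 54.876 − 3.32×(2.5 + 20.4) = −21.152.
Balance: K_1 = K_2 − x×(3.32 − 2.81), so x = (K_2 − K_1)/(3.32 − 2.81) = 0.736/0.51 = 1.44 km.

1.44 km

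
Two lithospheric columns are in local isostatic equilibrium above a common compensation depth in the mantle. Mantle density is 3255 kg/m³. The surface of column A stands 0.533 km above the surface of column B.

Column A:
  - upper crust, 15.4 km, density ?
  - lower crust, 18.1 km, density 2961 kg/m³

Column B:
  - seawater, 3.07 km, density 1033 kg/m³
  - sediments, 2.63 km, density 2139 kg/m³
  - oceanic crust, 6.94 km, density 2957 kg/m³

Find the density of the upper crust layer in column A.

2720 kg/m³

Take the compensation level at the base of the deeper column (depth z_c below the surface of column A) and equate Σ ρ_i t_i down to z_c; mantle fills any gap and the z_c terms cancel.
Column A: 15.4×ρ + 18.1×2961 + (z_c − 33.5)×3255
Column B: 0.533×0 + 3.07×1033 + 2.63×2139 + 6.94×2957 + (z_c − 0.533 − 12.64)×3255
The z_c×3255 term appears on both sides and cancels. Collect the known terms of each column as K = Σ(ρt)_known − 3255 × (depth of known layers): K_A = 53594.1 − 3255×33.5 = −55448.4; K_B = 29318.46 − 3255×(0.533 + 12.64) = −13559.655.
Balance: K_A + 15.4×ρ = K_B, so ρ = (K_B − K_A)/15.4 = 41888.7/15.4 = 2720 kg/m³.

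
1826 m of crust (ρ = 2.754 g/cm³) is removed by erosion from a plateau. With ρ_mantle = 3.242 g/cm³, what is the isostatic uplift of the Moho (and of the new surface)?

1550 m

Unloading: uplift u = e ρ_c/ρ_m = 1826 m × 2.754/3.242 = 1550 m.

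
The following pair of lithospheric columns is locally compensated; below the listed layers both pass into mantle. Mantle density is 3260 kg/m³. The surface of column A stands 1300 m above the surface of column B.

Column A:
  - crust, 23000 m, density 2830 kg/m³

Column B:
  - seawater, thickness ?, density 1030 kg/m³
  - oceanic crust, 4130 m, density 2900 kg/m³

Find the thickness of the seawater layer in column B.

1870 m

Take the compensation level at the base of the deeper column (depth z_c below the surface of column A) and equate Σ ρ_i t_i down to z_c; mantle fills any gap and the z_c terms cancel.
Column A: 23000×2830 + (z_c − 23000)×3260
Column B: 1300×0 + x×1030 + 4130×2900 + (z_c − 1300 − 4130 − x)×3260
The z_c×3260 term appears on both sides and cancels. Collect the known terms of each column as K = Σ(ρt)_known − 3260 × (depth of known layers): K_A = 65090000 − 3260×23000 = −9890000; K_B = 11977000 − 3260×(1300 + 4130) = −5724800.
Balance: K_A = K_B − x×(3260 − 1030), so x = (K_B − K_A)/(3260 − 1030) = 4165200/2230 = 1870 m.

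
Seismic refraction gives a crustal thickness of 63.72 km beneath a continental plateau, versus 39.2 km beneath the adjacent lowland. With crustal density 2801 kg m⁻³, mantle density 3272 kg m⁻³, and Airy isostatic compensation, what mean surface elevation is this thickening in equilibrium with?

Excess crust Δ = 63.72 km − 39.2 km = 24.52 km, split between elevation h and root r with h + r = Δ.
Airy balance ρ_c h = (ρ_m − ρ_c) r gives r = h ρ_c/(ρ_m − ρ_c), so h (1 + ρ_c/(ρ_m − ρ_c)) = Δ, i.e. h = Δ (ρ_m − ρ_c)/ρ_m.
h = 24.52 km × 471/3272 = 3.53 km.

3.53 km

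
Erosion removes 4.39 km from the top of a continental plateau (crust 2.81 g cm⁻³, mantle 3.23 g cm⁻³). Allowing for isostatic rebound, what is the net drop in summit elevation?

Rebound u = e ρ_c/ρ_m = 4.39 km × 2.81/3.23 = 3.819 km.
Net surface drop = e − u = 4.39 km − 3.819 km = e (ρ_m − ρ_c)/ρ_m = 0.571 km.

0.571 km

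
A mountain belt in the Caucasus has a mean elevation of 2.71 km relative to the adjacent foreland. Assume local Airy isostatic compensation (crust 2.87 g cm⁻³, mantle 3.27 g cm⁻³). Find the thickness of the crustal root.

19.4 km

Equating mass per unit area of the two columns: the weight of the topography is balanced by the buoyancy of the root, ρ_c h = (ρ_m − ρ_c) r.
r = h · ρ_c / (ρ_m − ρ_c) = 2.71 km × 2.87 / (3.27 − 2.87) = 19.4 km.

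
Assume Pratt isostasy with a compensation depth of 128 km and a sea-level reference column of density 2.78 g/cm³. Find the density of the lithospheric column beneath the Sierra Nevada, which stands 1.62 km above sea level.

2.75 g/cm³

Pratt balance: ρ_ref D = ρ (D + h).
ρ = ρ_ref D/(D + h) = 2.78 × 128 km/(128 km + 1.62 km) = 2.75 g/cm³.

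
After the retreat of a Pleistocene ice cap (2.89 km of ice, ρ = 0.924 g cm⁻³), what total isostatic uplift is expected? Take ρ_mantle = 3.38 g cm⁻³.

0.79 km

Removing the load lets mantle flow back in; uplift u satisfies ρ_ice t = ρ_m u.
u = t ρ_ice/ρ_m = 2.89 km × 0.924/3.38 = 0.79 km.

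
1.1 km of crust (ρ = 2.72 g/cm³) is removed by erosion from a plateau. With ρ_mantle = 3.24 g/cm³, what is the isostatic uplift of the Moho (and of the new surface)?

0.923 km

Unloading: uplift u = e ρ_c/ρ_m = 1.1 km × 2.72/3.24 = 0.923 km.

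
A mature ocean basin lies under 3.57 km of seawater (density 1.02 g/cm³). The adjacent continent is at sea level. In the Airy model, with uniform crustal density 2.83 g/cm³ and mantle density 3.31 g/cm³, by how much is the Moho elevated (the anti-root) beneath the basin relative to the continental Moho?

13.5 km

In Airy isostatic equilibrium: replacing crust with seawater at the top is compensated by replacing crust with mantle at the base: d (ρ_c − ρ_w) = a (ρ_m − ρ_c).
a = d (ρ_c − ρ_w)/(ρ_m − ρ_c) = 3.57 km × 1.81/0.48 = 13.5 km.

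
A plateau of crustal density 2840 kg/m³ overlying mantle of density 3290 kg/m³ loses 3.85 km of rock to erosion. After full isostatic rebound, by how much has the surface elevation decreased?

Rebound u = e ρ_c/ρ_m = 3.85 km × 2840/3290 = 3.323 km.
Net surface drop = e − u = 3.85 km − 3.323 km = e (ρ_m − ρ_c)/ρ_m = 0.527 km.

0.527 km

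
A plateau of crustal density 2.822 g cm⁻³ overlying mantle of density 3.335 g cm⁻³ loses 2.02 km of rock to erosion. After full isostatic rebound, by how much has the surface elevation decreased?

Rebound u = e ρ_c/ρ_m = 2.02 km × 2.822/3.335 = 1.709 km.
Net surface drop = e − u = 2.02 km − 1.709 km = e (ρ_m − ρ_c)/ρ_m = 0.311 km.

0.311 km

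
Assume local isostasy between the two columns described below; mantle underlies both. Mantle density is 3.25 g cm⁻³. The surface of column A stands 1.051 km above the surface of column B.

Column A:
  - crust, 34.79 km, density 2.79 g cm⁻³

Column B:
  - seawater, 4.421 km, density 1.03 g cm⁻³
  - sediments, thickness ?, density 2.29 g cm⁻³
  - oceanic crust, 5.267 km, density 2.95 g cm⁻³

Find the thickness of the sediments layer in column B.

1.24 km

Take the compensation level at the base of the deeper column (depth z_c below the surface of column A) and equate Σ ρ_i t_i down to z_c; mantle fills any gap and the z_c terms cancel.
Column A: 34.79×2.79 + (z_c − 34.79)×3.25
Column B: 1.051×0 + 4.421×1.03 + x×2.29 + 5.267×2.95 + (z_c − 1.051 − 9.688 − x)×3.25
The z_c×3.25 term appears on both sides and cancels. Collect the known terms of each column as K = Σ(ρt)_known − 3.25 × (depth of known layers): K_A = 97.0641 − 3.25×34.79 = −16.0034; K_B = 20.09128 − 3.25×(1.051 + 9.688) = −14.81047.
Balance: K_A = K_B − x×(3.25 − 2.29), so x = (K_B − K_A)/(3.25 − 2.29) = 1.19293/0.96 = 1.24 km.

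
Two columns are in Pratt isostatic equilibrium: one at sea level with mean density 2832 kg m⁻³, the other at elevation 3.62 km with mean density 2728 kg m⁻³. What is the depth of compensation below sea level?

95 km

ρ_ref D = ρ (D + h) → D (ρ_ref − ρ) = ρ h.
D = ρ h/(ρ_ref − ρ) = 2728 × 3.62 km/(2832 − 2728) = 95 km.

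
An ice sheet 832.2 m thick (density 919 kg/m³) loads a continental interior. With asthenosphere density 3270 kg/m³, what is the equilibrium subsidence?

For local isostatic compensation: the ice load ρ_ice t is balanced by mantle displaced below, ρ_m s.
s = t ρ_ice / ρ_m = 832.2 m × 919/3270 = 234 m.

234 m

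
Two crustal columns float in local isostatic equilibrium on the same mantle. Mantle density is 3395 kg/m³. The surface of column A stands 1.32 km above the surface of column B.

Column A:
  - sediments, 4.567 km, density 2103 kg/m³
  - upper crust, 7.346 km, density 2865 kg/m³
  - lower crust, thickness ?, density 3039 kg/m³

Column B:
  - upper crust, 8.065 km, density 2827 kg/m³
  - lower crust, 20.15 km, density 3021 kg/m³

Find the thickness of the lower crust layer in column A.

Take the compensation level at the base of the deeper column (depth z_c below the surface of column A) and equate Σ ρ_i t_i down to z_c; mantle fills any gap and the z_c terms cancel.
Column A: 4.567×2103 + 7.346×2865 + x×3039 + (z_c − 11.913 − x)×3395
Column B: 1.32×0 + 8.065×2827 + 20.15×3021 + (z_c − 1.32 − 28.215)×3395
The z_c×3395 term appears on both sides and cancels. Collect the known terms of each column as K = Σ(ρt)_known − 3395 × (depth of known layers): K_A = 30650.691 − 3395×11.913 = −9793.944; K_B = 83672.905 − 3395×(1.32 + 28.215) = −16598.42.
Balance: K_A − x×(3395 − 3039) = K_B, so x = (K_A − K_B)/(3395 − 3039) = 6804.48/356 = 19.1 km.

19.1 km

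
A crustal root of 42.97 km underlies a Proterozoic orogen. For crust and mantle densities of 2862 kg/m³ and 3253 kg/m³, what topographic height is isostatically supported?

5.87 km

By Archimedes' principle applied to the lithosphere: ρ_c h = (ρ_m − ρ_c) r.
h = r (ρ_m − ρ_c) / ρ_c = 42.97 km × (3253 − 2862) / 2862 = 5.87 km.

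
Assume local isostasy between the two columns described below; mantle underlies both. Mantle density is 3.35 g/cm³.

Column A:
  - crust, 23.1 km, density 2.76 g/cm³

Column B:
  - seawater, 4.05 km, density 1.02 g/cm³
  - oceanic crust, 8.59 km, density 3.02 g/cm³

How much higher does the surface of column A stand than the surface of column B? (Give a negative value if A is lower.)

0.405 km

For any compensation level in the mantle, the mantle terms cancel and isostasy reduces to e = (Σt_A − Σt_B) − (Σ(ρt)_A − Σ(ρt)_B) / ρ_m.
Σt_A = 23.1 km; Σt_B = 12.64 km; Σ(ρt)_A = 63.756; Σ(ρt)_B = 30.0728 (in km·g/cm³).
e = (23.1 − 12.64) − (63.756 − 30.0728) / 3.35 = 0.405 km.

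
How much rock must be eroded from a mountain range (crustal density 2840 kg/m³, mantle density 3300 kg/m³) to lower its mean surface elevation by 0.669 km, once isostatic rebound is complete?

4.8 km

Net drop Δ = e − u = e − e ρ_c/ρ_m = e (ρ_m − ρ_c)/ρ_m.
e = Δ ρ_m/(ρ_m − ρ_c) = 0.669 km × 3300/460 = 4.8 km.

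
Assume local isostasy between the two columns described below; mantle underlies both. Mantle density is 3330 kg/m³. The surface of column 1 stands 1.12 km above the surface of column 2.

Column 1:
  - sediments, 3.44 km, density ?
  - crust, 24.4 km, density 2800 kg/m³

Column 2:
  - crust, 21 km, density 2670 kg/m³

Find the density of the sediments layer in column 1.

Take the compensation level at the base of the deeper column (depth z_c below the surface of column 1) and equate Σ ρ_i t_i down to z_c; mantle fills any gap and the z_c terms cancel.
Column 1: 3.44×ρ + 24.4×2800 + (z_c − 27.84)×3330
Column 2: 1.12×0 + 21×2670 + (z_c − 1.12 − 21)×3330
The z_c×3330 term appears on both sides and cancels. Collect the known terms of each column as K = Σ(ρt)_known − 3330 × (depth of known layers): K_1 = 68320 − 3330×27.84 = −24387.2; K_2 = 56070 − 3330×(1.12 + 21) = −17589.6.
Balance: K_1 + 3.44×ρ = K_2, so ρ = (K_2 − K_1)/3.44 = 6797.6/3.44 = 1980 kg/m³.

1980 kg/m³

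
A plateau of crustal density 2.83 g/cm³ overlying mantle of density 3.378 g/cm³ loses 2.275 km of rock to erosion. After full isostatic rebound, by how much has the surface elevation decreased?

Rebound u = e ρ_c/ρ_m = 2.275 km × 2.83/3.378 = 1.906 km.
Net surface drop = e − u = 2.275 km − 1.906 km = e (ρ_m − ρ_c)/ρ_m = 0.369 km.

0.369 km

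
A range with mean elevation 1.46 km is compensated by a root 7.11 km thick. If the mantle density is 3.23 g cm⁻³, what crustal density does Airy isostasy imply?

ρ_c h = (ρ_m − ρ_c) r → ρ_c (h + r) = ρ_m r → ρ_c = ρ_m r / (h + r).
ρ_c = 3.23 × 7.11 km / (1.46 km + 7.11 km) = 2.68 g cm⁻³.

2.68 g cm⁻³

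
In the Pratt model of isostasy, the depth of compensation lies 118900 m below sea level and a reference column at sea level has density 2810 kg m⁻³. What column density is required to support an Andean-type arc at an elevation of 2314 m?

Pratt balance: ρ_ref D = ρ (D + h).
ρ = ρ_ref D/(D + h) = 2810 × 118900 m/(118900 m + 2314 m) = 2760 kg m⁻³.

2760 kg m⁻³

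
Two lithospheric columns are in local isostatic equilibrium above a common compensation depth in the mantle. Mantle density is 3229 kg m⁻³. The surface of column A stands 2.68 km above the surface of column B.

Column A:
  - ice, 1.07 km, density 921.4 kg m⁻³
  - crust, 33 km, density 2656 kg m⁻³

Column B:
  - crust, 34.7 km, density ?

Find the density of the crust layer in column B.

Take the compensation level at the base of the deeper column (depth z_c below the surface of column A) and equate Σ ρ_i t_i down to z_c; mantle fills any gap and the z_c terms cancel.
Column A: 1.07×921.4 + 33×2656 + (z_c − 34.07)×3229
Column B: 2.68×0 + 34.7×ρ + (z_c − 2.68 − 34.7)×3229
The z_c×3229 term appears on both sides and cancels. Collect the known terms of each column as K = Σ(ρt)_known − 3229 × (depth of known layers): K_A = 88633.898 − 3229×34.07 = −21378.132; K_B = 0 − 3229×(2.68 + 34.7) = −120700.02.
Balance: K_A = K_B + 34.7×ρ, so ρ = (K_A − K_B)/34.7 = 99321.9/34.7 = 2860 kg m⁻³.

2860 kg m⁻³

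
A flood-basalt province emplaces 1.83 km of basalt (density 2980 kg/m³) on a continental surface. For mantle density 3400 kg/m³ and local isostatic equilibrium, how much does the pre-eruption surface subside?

1.6 km

Subaerial loading: s = t ρ_load / ρ_m.
s = 1.83 km × 2980/3400 = 1.6 km.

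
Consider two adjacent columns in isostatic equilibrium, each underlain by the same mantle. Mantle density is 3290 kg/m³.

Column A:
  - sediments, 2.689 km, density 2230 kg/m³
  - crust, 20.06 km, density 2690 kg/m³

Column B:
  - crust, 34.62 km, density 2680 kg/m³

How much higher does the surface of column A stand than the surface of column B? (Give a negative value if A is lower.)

−1.89 km

For any compensation level in the mantle, the mantle terms cancel and isostasy reduces to e = (Σt_A − Σt_B) − (Σ(ρt)_A − Σ(ρt)_B) / ρ_m.
Σt_A = 22.749 km; Σt_B = 34.62 km; Σ(ρt)_A = 59957.87; Σ(ρt)_B = 92781.6 (in km·kg/m³).
e = (22.749 − 34.62) − (59957.87 − 92781.6) / 3290 = −1.89 km.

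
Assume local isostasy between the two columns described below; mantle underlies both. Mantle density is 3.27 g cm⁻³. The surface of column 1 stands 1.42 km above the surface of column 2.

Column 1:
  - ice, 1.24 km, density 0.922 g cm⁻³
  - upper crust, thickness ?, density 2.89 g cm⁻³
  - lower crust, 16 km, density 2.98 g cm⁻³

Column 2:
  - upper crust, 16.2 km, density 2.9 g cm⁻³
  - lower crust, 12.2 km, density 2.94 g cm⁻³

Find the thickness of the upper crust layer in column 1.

18.7 km

Take the compensation level at the base of the deeper column (depth z_c below the surface of column 1) and equate Σ ρ_i t_i down to z_c; mantle fills any gap and the z_c terms cancel.
Column 1: 1.24×0.922 + x×2.89 + 16×2.98 + (z_c − 17.24 − x)×3.27
Column 2: 1.42×0 + 16.2×2.9 + 12.2×2.94 + (z_c − 1.42 − 28.4)×3.27
The z_c×3.27 term appears on both sides and cancels. Collect the known terms of each column as K = Σ(ρt)_known − 3.27 × (depth of known layers): K_1 = 48.82328 − 3.27×17.24 = −7.55152; K_2 = 82.848 − 3.27×(1.42 + 28.4) = −14.6634.
Balance: K_1 − x×(3.27 − 2.89) = K_2, so x = (K_1 − K_2)/(3.27 − 2.89) = 7.11188/0.38 = 18.7 km.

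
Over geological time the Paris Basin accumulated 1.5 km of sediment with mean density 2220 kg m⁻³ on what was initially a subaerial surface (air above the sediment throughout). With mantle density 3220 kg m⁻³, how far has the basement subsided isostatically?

1.03 km

Subaerial load: s = t ρ_sed / ρ_m = 1.5 km × 2220/3220 = 1.03 km.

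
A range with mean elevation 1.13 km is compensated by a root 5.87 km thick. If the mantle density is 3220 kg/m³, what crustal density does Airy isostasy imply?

ρ_c h = (ρ_m − ρ_c) r → ρ_c (h + r) = ρ_m r → ρ_c = ρ_m r / (h + r).
ρ_c = 3220 × 5.87 km / (1.13 km + 5.87 km) = 2700 kg/m³.

2700 kg/m³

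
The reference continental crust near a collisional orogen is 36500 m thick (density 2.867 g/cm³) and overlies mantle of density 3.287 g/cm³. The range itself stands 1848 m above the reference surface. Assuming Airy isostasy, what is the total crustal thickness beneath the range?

Root depth r = h ρ_c / (ρ_m − ρ_c) = 1848 m × 2.867 / 0.42 = 12610 m.
Total thickness = T + h + r = 36500 m + 1848 m + 12610 m = 51000 m.

51000 m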